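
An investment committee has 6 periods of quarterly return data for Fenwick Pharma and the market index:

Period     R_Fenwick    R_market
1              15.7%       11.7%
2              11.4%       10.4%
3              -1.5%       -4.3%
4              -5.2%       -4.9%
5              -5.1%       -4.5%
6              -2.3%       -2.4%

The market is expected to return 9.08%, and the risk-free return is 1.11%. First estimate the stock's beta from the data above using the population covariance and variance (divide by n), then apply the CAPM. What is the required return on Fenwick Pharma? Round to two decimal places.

Mean R_i = (15.7 + 11.4 − 1.5 − 5.2 − 5.1 − 2.3) / 6 = 2.1667%
Mean R_m = (11.7 + 10.4 − 4.3 − 4.9 − 4.5 − 2.4) / 6 = 1.0000%
Σ(R_i − R̄_i)(R_m − R̄_m) = 349.6500  ⇒  Cov = 349.6500 / 6 = 58.2750
Σ(R_m − R̄_m)² = 307.5600  ⇒  Var(R_m) = 307.5600 / 6 = 51.2600
β = Cov / Var(R_m) = 58.2750 / 51.2600 = 1.1369
MRP = 9.08% − 1.11% = 7.97%
E(R) = R_f + β × MRP = 1.11% + 1.1369 × 7.97% = 10.17%

10.17%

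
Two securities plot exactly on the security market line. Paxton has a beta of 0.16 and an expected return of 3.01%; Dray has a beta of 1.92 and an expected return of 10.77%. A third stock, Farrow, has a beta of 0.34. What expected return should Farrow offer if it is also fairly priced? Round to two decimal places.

3.80%

MRP (SML slope) = (10.77% − 3.01%) / (1.92 − 0.16) = 7.76% / 1.76 = 4.4091%
R_f (intercept) = 3.01% − 0.16 × 4.4091% = 2.3045%
E(R_Farrow) = R_f + β × MRP = 2.3045% + 0.34 × 4.4091% = 3.80%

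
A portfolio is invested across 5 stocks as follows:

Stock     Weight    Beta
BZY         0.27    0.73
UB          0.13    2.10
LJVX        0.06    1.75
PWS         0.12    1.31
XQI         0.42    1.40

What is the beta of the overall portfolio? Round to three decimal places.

1.320

β_P = Σ w_i β_i = 0.27×0.73 + 0.13×2.10 + 0.06×1.75 + 0.12×1.31 + 0.42×1.40 = 1.3203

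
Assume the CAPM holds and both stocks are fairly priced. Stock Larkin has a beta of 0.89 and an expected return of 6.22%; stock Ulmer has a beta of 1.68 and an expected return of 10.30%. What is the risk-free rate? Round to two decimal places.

Both satisfy E(R) = R_f + β·MRP, so the slope of the SML is
MRP = (10.30% − 6.22%) / (1.68 − 0.89) = 4.08% / 0.79 = 5.1646%
R_f = E(R_Larkin) − β_Larkin·MRP = 6.22% − 0.89 × 5.1646% = 1.6235%

1.62%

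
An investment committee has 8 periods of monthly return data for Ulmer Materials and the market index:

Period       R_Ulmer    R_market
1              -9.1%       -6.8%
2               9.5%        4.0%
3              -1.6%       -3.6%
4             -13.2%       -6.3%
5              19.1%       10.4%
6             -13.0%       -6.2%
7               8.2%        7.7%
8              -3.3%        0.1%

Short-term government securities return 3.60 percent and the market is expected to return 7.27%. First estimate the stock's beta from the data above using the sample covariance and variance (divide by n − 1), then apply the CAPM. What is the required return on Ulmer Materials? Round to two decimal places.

Mean R_i = (-9.1 + 9.5 − 1.6 − 13.2 + 19.1 − 13.0 + 8.2 − 3.3) / 8 = -0.4250%
Mean R_m = (-6.8 + 4.0 − 3.6 − 6.3 + 10.4 − 6.2 + 7.7 + 0.1) / 8 = -0.0875%
Σ(R_i − R̄_i)(R_m − R̄_m) = 530.5525  ⇒  Cov = 530.5525 / 7 = 75.7932
Σ(R_m − R̄_m)² = 320.7288  ⇒  Var(R_m) = 320.7288 / 7 = 45.8184
β = Cov / Var(R_m) = 75.7932 / 45.8184 = 1.6542
MRP = 7.27% − 3.60% = 3.67%
E(R) = R_f + β × MRP = 3.60% + 1.6542 × 3.67% = 9.67%

9.67%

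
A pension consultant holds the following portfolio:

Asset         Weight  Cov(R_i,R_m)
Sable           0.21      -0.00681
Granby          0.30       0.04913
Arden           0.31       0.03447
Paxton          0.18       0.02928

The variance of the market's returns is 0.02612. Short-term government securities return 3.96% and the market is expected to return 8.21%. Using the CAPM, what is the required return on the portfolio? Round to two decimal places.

β_Sable = -0.00681 / 0.02612 = -0.2607
β_Granby = 0.04913 / 0.02612 = 1.8809
β_Arden = 0.03447 / 0.02612 = 1.3197
β_Paxton = 0.02928 / 0.02612 = 1.1210
β_P = Σ w_i β_i = 0.21×-0.2607 + 0.30×1.8809 + 0.31×1.3197 + 0.18×1.1210 = 1.1204
MRP = 8.21% − 3.96% = 4.25%
E(R_P) = R_f + β_P × MRP = 3.96% + 1.1204 × 4.25% = 8.72%

8.72%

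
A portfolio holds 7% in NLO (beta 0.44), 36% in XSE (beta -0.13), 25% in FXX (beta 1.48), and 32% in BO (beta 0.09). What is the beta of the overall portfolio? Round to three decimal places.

β_P = Σ w_i β_i = 0.07×0.44 + 0.36×-0.13 + 0.25×1.48 + 0.32×0.09 = 0.3828

0.383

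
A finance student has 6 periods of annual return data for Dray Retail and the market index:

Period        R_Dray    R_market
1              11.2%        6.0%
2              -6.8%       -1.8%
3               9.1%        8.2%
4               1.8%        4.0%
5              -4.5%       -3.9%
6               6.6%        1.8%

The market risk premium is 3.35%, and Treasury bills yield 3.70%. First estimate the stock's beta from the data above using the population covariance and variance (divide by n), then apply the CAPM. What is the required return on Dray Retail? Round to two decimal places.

8.38%

Mean R_i = (11.2 − 6.8 + 9.1 + 1.8 − 4.5 + 6.6) / 6 = 2.9000%
Mean R_m = (6.0 − 1.8 + 8.2 + 4.0 − 3.9 + 1.8) / 6 = 2.3833%
Σ(R_i − R̄_i)(R_m − R̄_m) = 149.2200  ⇒  Cov = 149.2200 / 6 = 24.8700
Σ(R_m − R̄_m)² = 106.8483  ⇒  Var(R_m) = 106.8483 / 6 = 17.8081
β = Cov / Var(R_m) = 24.8700 / 17.8081 = 1.3966
E(R) = R_f + β × MRP = 3.70% + 1.3966 × 3.35% = 8.38%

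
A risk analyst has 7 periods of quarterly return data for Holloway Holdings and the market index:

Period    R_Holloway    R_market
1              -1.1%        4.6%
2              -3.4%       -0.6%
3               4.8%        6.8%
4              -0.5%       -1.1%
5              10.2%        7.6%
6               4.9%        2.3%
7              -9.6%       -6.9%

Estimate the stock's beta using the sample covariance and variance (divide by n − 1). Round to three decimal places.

1.121

Mean R_i = (-1.1 − 3.4 + 4.8 − 0.5 + 10.2 + 4.9 − 9.6) / 7 = 0.7571%
Mean R_m = (4.6 − 0.6 + 6.8 − 1.1 + 7.6 + 2.3 − 6.9) / 7 = 1.8143%
Σ(R_i − R̄_i)(R_m − R̄_m) = 175.5843  ⇒  Cov = 175.5843 / 6 = 29.2641
Σ(R_m − R̄_m)² = 156.5886  ⇒  Var(R_m) = 156.5886 / 6 = 26.0981
β = Cov / Var(R_m) = 29.2641 / 26.0981 = 1.1213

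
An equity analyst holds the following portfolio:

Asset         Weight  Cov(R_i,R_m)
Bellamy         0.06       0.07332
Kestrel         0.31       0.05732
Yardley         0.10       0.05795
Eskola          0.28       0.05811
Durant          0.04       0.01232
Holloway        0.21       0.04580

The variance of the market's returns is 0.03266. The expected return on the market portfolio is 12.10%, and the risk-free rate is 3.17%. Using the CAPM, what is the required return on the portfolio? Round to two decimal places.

18.03%

β_Bellamy = 0.07332 / 0.03266 = 2.2449
β_Kestrel = 0.05732 / 0.03266 = 1.7551
β_Yardley = 0.05795 / 0.03266 = 1.7743
β_Eskola = 0.05811 / 0.03266 = 1.7792
β_Durant = 0.01232 / 0.03266 = 0.3772
β_Holloway = 0.04580 / 0.03266 = 1.4023
β_P = Σ w_i β_i = 0.06×2.2449 + 0.31×1.7551 + 0.10×1.7743 + 0.28×1.7792 + 0.04×0.3772 + 0.21×1.4023 = 1.6640
MRP = 12.10% − 3.17% = 8.93%
E(R_P) = R_f + β_P × MRP = 3.17% + 1.6640 × 8.93% = 18.03%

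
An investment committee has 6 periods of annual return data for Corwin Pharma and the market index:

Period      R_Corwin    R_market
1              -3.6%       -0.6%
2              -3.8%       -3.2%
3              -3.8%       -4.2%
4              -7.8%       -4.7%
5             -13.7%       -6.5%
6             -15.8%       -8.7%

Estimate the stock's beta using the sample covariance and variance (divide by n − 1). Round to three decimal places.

Mean R_i = (-3.6 − 3.8 − 3.8 − 7.8 − 13.7 − 15.8) / 6 = -8.0833%
Mean R_m = (-0.6 − 3.2 − 4.2 − 4.7 − 6.5 − 8.7) / 6 = -4.6500%
Σ(R_i − R̄_i)(R_m − R̄_m) = 67.9250  ⇒  Cov = 67.9250 / 5 = 13.5850
Σ(R_m − R̄_m)² = 38.5350  ⇒  Var(R_m) = 38.5350 / 5 = 7.7070
β = Cov / Var(R_m) = 13.5850 / 7.7070 = 1.7627

1.763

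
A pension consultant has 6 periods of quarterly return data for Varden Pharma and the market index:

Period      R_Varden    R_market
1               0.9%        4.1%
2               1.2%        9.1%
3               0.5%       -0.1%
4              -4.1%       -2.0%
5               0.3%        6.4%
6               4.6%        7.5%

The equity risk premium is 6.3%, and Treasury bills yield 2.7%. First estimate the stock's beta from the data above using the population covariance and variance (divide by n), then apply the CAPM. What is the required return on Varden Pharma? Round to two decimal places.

Mean R_i = (0.9 + 1.2 + 0.5 − 4.1 + 0.3 + 4.6) / 6 = 0.5667%
Mean R_m = (4.1 + 9.1 − 0.1 − 2.0 + 6.4 + 7.5) / 6 = 4.1667%
Σ(R_i − R̄_i)(R_m − R̄_m) = 45.0133  ⇒  Cov = 45.0133 / 6 = 7.5022
Σ(R_m − R̄_m)² = 96.6733  ⇒  Var(R_m) = 96.6733 / 6 = 16.1122
β = Cov / Var(R_m) = 7.5022 / 16.1122 = 0.4656
E(R) = R_f + β × MRP = 2.7% + 0.4656 × 6.3% = 5.63%

5.63%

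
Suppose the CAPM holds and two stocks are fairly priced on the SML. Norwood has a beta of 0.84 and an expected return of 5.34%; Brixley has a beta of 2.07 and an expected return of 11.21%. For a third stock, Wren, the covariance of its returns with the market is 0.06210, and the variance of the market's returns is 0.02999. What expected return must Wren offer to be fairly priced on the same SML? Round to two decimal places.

MRP = (11.21% − 5.34%) / (2.07 − 0.84) = 4.7724%
R_f = 5.34% − 0.84 × 4.7724% = 1.3312%
β_Wren = Cov / Var(R_m) = 0.06210 / 0.02999 = 2.0707
E(R_Wren) = R_f + β × MRP = 1.3312% + 2.0707 × 4.7724% = 11.21%

11.21%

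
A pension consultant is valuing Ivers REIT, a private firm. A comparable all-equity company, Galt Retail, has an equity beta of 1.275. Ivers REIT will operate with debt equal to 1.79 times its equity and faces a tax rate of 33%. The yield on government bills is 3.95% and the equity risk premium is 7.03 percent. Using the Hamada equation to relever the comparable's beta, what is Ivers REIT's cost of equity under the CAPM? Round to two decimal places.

23.66%

β_L = β_U × [1 + (1 − t)(D/E)] = 1.275 × [1 + (1 − 0.33) × 1.79]
    = 1.275 × [1 + 0.67 × 1.79] = 1.275 × 2.1993 = 2.8041
E(R) = R_f + β_L × MRP = 3.95% + 2.8041 × 7.03% = 23.66%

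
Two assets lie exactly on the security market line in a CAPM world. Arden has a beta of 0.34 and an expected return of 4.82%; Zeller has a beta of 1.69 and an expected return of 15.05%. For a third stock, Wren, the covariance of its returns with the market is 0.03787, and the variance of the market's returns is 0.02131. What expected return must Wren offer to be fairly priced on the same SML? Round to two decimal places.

MRP = (15.05% − 4.82%) / (1.69 − 0.34) = 7.5778%
R_f = 4.82% − 0.34 × 7.5778% = 2.2435%
β_Wren = Cov / Var(R_m) = 0.03787 / 0.02131 = 1.7771
E(R_Wren) = R_f + β × MRP = 2.2435% + 1.7771 × 7.5778% = 15.71%

15.71%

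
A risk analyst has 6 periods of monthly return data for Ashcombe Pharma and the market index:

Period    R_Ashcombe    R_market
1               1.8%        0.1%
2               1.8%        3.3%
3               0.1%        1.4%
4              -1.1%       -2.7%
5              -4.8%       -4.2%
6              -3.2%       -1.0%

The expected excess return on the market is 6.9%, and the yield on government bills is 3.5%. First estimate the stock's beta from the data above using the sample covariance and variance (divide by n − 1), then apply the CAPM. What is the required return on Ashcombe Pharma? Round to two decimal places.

9.03%

Mean R_i = (1.8 + 1.8 + 0.1 − 1.1 − 4.8 − 3.2) / 6 = -0.9000%
Mean R_m = (0.1 + 3.3 + 1.4 − 2.7 − 4.2 − 1.0) / 6 = -0.5167%
Σ(R_i − R̄_i)(R_m − R̄_m) = 29.8000  ⇒  Cov = 29.8000 / 5 = 5.9600
Σ(R_m − R̄_m)² = 37.1883  ⇒  Var(R_m) = 37.1883 / 5 = 7.4377
β = Cov / Var(R_m) = 5.9600 / 7.4377 = 0.8013
E(R) = R_f + β × MRP = 3.5% + 0.8013 × 6.9% = 9.03%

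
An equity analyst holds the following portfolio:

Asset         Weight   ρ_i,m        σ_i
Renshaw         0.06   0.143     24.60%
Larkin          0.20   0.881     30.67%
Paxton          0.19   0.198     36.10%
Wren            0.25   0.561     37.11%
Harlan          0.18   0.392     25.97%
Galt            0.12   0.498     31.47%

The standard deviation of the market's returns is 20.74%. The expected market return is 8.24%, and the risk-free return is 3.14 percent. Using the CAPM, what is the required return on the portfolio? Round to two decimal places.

7.05%

β_Renshaw = 0.143 × 24.60% / 20.74% = 0.1696
β_Larkin = 0.881 × 30.67% / 20.74% = 1.3028
β_Paxton = 0.198 × 36.10% / 20.74% = 0.3446
β_Wren = 0.561 × 37.11% / 20.74% = 1.0038
β_Harlan = 0.392 × 25.97% / 20.74% = 0.4909
β_Galt = 0.498 × 31.47% / 20.74% = 0.7556
β_P = Σ w_i β_i = 0.06×0.1696 + 0.20×1.3028 + 0.19×0.3446 + 0.25×1.0038 + 0.18×0.4909 + 0.12×0.7556 = 0.7662
MRP = 8.24% − 3.14% = 5.10%
E(R_P) = R_f + β_P × MRP = 3.14% + 0.7662 × 5.10% = 7.05%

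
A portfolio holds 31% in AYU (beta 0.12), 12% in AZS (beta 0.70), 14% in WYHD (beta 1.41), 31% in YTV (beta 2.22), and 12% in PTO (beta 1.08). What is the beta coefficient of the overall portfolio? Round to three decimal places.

1.136

β_P = Σ w_i β_i = 0.31×0.12 + 0.12×0.70 + 0.14×1.41 + 0.31×2.22 + 0.12×1.08 = 1.1364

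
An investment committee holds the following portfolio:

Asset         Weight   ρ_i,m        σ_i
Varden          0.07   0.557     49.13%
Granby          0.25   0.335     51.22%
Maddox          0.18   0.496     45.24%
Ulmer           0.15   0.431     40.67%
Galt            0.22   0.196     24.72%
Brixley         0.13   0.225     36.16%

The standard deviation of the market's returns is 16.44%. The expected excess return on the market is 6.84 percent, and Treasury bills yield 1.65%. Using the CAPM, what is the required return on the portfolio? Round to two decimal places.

7.89%

β_Varden = 0.557 × 49.13% / 16.44% = 1.6646
β_Granby = 0.335 × 51.22% / 16.44% = 1.0437
β_Maddox = 0.496 × 45.24% / 16.44% = 1.3649
β_Ulmer = 0.431 × 40.67% / 16.44% = 1.0662
β_Galt = 0.196 × 24.72% / 16.44% = 0.2947
β_Brixley = 0.225 × 36.16% / 16.44% = 0.4949
β_P = Σ w_i β_i = 0.07×1.6646 + 0.25×1.0437 + 0.18×1.3649 + 0.15×1.0662 + 0.22×0.2947 + 0.13×0.4949 = 0.9122
E(R_P) = R_f + β_P × MRP = 1.65% + 0.9122 × 6.84% = 7.89%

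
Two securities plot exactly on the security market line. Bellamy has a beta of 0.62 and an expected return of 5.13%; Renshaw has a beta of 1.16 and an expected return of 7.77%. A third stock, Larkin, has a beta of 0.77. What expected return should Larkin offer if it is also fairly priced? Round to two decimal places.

MRP (SML slope) = (7.77% − 5.13%) / (1.16 − 0.62) = 2.64% / 0.54 = 4.8889%
R_f (intercept) = 5.13% − 0.62 × 4.8889% = 2.0989%
E(R_Larkin) = R_f + β × MRP = 2.0989% + 0.77 × 4.8889% = 5.86%

5.86%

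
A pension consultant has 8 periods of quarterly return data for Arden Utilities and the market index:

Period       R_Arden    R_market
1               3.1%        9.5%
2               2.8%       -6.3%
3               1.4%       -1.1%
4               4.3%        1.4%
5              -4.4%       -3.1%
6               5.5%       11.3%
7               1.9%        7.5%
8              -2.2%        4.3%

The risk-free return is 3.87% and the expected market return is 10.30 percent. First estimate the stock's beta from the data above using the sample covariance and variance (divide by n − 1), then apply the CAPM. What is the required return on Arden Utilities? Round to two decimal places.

Mean R_i = (3.1 + 2.8 + 1.4 + 4.3 − 4.4 + 5.5 + 1.9 − 2.2) / 8 = 1.5500%
Mean R_m = (9.5 − 6.3 − 1.1 + 1.4 − 3.1 + 11.3 + 7.5 + 4.3) / 8 = 2.9375%
Σ(R_i − R̄_i)(R_m − R̄_m) = 60.4450  ⇒  Cov = 60.4450 / 7 = 8.6350
Σ(R_m − R̄_m)² = 276.1188  ⇒  Var(R_m) = 276.1188 / 7 = 39.4455
β = Cov / Var(R_m) = 8.6350 / 39.4455 = 0.2189
MRP = 10.30% − 3.87% = 6.43%
E(R) = R_f + β × MRP = 3.87% + 0.2189 × 6.43% = 5.28%

5.28%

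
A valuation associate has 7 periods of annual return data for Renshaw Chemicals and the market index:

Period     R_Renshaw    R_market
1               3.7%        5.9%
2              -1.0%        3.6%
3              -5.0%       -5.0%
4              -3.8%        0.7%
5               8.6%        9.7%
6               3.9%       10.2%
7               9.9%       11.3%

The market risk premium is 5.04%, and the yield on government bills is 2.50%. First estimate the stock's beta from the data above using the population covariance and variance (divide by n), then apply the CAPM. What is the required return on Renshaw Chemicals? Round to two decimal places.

Mean R_i = (3.7 − 1.0 − 5.0 − 3.8 + 8.6 + 3.9 + 9.9) / 7 = 2.3286%
Mean R_m = (5.9 + 3.6 − 5.0 + 0.7 + 9.7 + 10.2 + 11.3) / 7 = 5.2000%
Σ(R_i − R̄_i)(R_m − R̄_m) = 190.8800  ⇒  Cov = 190.8800 / 7 = 27.2686
Σ(R_m − R̄_m)² = 209.8000  ⇒  Var(R_m) = 209.8000 / 7 = 29.9714
β = Cov / Var(R_m) = 27.2686 / 29.9714 = 0.9098
E(R) = R_f + β × MRP = 2.50% + 0.9098 × 5.04% = 7.09%

7.09%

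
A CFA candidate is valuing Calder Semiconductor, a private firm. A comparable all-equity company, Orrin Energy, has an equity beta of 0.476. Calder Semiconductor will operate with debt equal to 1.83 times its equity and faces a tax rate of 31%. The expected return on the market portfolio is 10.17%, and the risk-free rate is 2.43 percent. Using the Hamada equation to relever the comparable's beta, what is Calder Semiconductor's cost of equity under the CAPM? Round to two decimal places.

β_L = β_U × [1 + (1 − t)(D/E)] = 0.476 × [1 + (1 − 0.31) × 1.83]
    = 0.476 × [1 + 0.69 × 1.83] = 0.476 × 2.2627 = 1.0770
MRP = 10.17% − 2.43% = 7.74%
E(R) = R_f + β_L × MRP = 2.43% + 1.0770 × 7.74% = 10.77%

10.77%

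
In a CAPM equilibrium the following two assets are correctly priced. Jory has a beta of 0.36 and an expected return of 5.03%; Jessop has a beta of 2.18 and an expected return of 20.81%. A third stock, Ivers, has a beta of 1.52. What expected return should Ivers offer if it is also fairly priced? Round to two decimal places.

15.09%

MRP (SML slope) = (20.81% − 5.03%) / (2.18 − 0.36) = 15.78% / 1.82 = 8.6703%
R_f (intercept) = 5.03% − 0.36 × 8.6703% = 1.9087%
E(R_Ivers) = R_f + β × MRP = 1.9087% + 1.52 × 8.6703% = 15.09%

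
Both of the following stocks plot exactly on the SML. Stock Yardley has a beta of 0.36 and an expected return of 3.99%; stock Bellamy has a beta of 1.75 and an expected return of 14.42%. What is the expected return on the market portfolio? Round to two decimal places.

8.79%

Both satisfy E(R) = R_f + β·MRP, so the slope of the SML is
MRP = (14.42% − 3.99%) / (1.75 − 0.36) = 10.43% / 1.39 = 7.5036%
R_f = E(R_Yardley) − β_Yardley·MRP = 3.99% − 0.36 × 7.5036% = 1.2887%
E(R_m) = R_f + MRP = 1.2887% + 7.5036% = 8.79%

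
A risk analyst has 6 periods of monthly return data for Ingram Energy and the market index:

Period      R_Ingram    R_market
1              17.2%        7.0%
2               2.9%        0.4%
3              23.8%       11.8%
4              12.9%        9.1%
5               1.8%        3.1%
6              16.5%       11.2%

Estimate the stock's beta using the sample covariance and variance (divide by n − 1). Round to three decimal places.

Mean R_i = (17.2 + 2.9 + 23.8 + 12.9 + 1.8 + 16.5) / 6 = 12.5167%
Mean R_m = (7.0 + 0.4 + 11.8 + 9.1 + 3.1 + 11.2) / 6 = 7.1000%
Σ(R_i − R̄_i)(R_m − R̄_m) = 176.9600  ⇒  Cov = 176.9600 / 5 = 35.3920
Σ(R_m − R̄_m)² = 103.8000  ⇒  Var(R_m) = 103.8000 / 5 = 20.7600
β = Cov / Var(R_m) = 35.3920 / 20.7600 = 1.7048

1.705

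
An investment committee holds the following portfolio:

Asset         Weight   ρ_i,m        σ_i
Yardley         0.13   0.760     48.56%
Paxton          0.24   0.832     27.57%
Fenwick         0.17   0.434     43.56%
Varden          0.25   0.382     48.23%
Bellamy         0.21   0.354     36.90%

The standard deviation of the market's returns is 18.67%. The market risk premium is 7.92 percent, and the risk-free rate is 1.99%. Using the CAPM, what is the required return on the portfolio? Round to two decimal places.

β_Yardley = 0.760 × 48.56% / 18.67% = 1.9767
β_Paxton = 0.832 × 27.57% / 18.67% = 1.2286
β_Fenwick = 0.434 × 43.56% / 18.67% = 1.0126
β_Varden = 0.382 × 48.23% / 18.67% = 0.9868
β_Bellamy = 0.354 × 36.90% / 18.67% = 0.6997
β_P = Σ w_i β_i = 0.13×1.9767 + 0.24×1.2286 + 0.17×1.0126 + 0.25×0.9868 + 0.21×0.6997 = 1.1176
E(R_P) = R_f + β_P × MRP = 1.99% + 1.1176 × 7.92% = 10.84%

10.84%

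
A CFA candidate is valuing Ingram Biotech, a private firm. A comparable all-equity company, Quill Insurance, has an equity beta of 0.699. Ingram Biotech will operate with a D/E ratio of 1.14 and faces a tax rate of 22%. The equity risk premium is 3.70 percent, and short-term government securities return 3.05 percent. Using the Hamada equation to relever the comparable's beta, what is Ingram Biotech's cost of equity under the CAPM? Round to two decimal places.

β_L = β_U × [1 + (1 − t)(D/E)] = 0.699 × [1 + (1 − 0.22) × 1.14]
    = 0.699 × [1 + 0.78 × 1.14] = 0.699 × 1.8892 = 1.3206
E(R) = R_f + β_L × MRP = 3.05% + 1.3206 × 3.70% = 7.94%

7.94%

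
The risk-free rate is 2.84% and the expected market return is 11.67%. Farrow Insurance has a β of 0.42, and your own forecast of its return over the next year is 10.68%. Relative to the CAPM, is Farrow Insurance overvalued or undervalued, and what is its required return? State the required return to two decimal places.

Undervalued; required return 6.55%

MRP = 11.67% − 2.84% = 8.83%
Required return = R_f + β·MRP = 2.84% + 0.42 × 8.83% = 6.55%
Forecast 10.68% > required 6.55% → the stock plots above the SML → undervalued.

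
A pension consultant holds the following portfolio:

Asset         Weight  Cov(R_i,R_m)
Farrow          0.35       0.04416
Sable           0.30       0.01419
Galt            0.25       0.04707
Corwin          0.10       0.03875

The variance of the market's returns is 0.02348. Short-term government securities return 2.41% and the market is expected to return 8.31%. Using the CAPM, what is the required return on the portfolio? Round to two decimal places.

β_Farrow = 0.04416 / 0.02348 = 1.8807
β_Sable = 0.01419 / 0.02348 = 0.6043
β_Galt = 0.04707 / 0.02348 = 2.0047
β_Corwin = 0.03875 / 0.02348 = 1.6503
β_P = Σ w_i β_i = 0.35×1.8807 + 0.30×0.6043 + 0.25×2.0047 + 0.10×1.6503 = 1.5057
MRP = 8.31% − 2.41% = 5.90%
E(R_P) = R_f + β_P × MRP = 2.41% + 1.5057 × 5.90% = 11.29%

11.29%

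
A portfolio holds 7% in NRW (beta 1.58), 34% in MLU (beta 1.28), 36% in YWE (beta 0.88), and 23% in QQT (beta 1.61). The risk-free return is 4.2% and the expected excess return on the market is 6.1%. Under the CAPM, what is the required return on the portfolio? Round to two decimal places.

β_P = Σ w_i β_i = 0.07×1.58 + 0.34×1.28 + 0.36×0.88 + 0.23×1.61 = 1.2329
E(R_P) = R_f + β_P × MRP = 4.2% + 1.2329 × 6.1% = 11.72%

11.72%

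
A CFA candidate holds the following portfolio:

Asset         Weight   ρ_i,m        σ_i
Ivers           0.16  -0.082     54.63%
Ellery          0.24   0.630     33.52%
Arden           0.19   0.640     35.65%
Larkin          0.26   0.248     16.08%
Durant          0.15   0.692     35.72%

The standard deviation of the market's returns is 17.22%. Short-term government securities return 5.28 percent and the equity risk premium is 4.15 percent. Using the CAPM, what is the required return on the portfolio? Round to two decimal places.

8.52%

β_Ivers = -0.082 × 54.63% / 17.22% = -0.2601
β_Ellery = 0.630 × 33.52% / 17.22% = 1.2263
β_Arden = 0.640 × 35.65% / 17.22% = 1.3250
β_Larkin = 0.248 × 16.08% / 17.22% = 0.2316
β_Durant = 0.692 × 35.72% / 17.22% = 1.4354
β_P = Σ w_i β_i = 0.16×-0.2601 + 0.24×1.2263 + 0.19×1.3250 + 0.26×0.2316 + 0.15×1.4354 = 0.7800
E(R_P) = R_f + β_P × MRP = 5.28% + 0.7800 × 4.15% = 8.52%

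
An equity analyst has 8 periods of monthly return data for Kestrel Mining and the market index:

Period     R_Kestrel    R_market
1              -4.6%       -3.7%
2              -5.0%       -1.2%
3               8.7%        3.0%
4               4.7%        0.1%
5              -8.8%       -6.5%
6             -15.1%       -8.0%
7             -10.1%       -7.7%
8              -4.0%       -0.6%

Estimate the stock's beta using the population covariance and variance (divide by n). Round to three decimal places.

Mean R_i = (-4.6 − 5.0 + 8.7 + 4.7 − 8.8 − 15.1 − 10.1 − 4.0) / 8 = -4.2750%
Mean R_m = (-3.7 − 1.2 + 3.0 + 0.1 − 6.5 − 8.0 − 7.7 − 0.6) / 8 = -3.0750%
Σ(R_i − R̄_i)(R_m − R̄_m) = 202.5950  ⇒  Cov = 202.5950 / 8 = 25.3244
Σ(R_m − R̄_m)² = 114.3950  ⇒  Var(R_m) = 114.3950 / 8 = 14.2994
β = Cov / Var(R_m) = 25.3244 / 14.2994 = 1.7710

1.771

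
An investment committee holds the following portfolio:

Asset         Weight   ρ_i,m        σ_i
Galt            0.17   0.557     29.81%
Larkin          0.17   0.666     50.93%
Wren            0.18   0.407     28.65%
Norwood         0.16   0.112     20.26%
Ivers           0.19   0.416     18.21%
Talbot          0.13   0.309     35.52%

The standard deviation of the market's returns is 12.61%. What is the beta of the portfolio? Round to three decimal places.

β_Galt = 0.557 × 29.81% / 12.61% = 1.3167
β_Larkin = 0.666 × 50.93% / 12.61% = 2.6899
β_Wren = 0.407 × 28.65% / 12.61% = 0.9247
β_Norwood = 0.112 × 20.26% / 12.61% = 0.1799
β_Ivers = 0.416 × 18.21% / 12.61% = 0.6007
β_Talbot = 0.309 × 35.52% / 12.61% = 0.8704
β_P = Σ w_i β_i = 0.17×1.3167 + 0.17×2.6899 + 0.18×0.9247 + 0.16×0.1799 + 0.19×0.6007 + 0.13×0.8704 = 1.1036

1.104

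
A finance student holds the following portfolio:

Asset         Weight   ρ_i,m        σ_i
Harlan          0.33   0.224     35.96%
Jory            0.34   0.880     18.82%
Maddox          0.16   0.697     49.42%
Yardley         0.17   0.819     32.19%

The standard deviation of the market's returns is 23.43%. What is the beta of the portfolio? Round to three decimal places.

0.780

β_Harlan = 0.224 × 35.96% / 23.43% = 0.3438
β_Jory = 0.880 × 18.82% / 23.43% = 0.7069
β_Maddox = 0.697 × 49.42% / 23.43% = 1.4702
β_Yardley = 0.819 × 32.19% / 23.43% = 1.1252
β_P = Σ w_i β_i = 0.33×0.3438 + 0.34×0.7069 + 0.16×1.4702 + 0.17×1.1252 = 0.7803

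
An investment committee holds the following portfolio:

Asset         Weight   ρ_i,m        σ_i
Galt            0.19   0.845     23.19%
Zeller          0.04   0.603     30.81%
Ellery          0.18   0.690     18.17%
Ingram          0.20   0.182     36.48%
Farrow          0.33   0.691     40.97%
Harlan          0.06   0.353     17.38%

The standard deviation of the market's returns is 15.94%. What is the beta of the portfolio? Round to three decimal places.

β_Galt = 0.845 × 23.19% / 15.94% = 1.2293
β_Zeller = 0.603 × 30.81% / 15.94% = 1.1655
β_Ellery = 0.690 × 18.17% / 15.94% = 0.7865
β_Ingram = 0.182 × 36.48% / 15.94% = 0.4165
β_Farrow = 0.691 × 40.97% / 15.94% = 1.7761
β_Harlan = 0.353 × 17.38% / 15.94% = 0.3849
β_P = Σ w_i β_i = 0.19×1.2293 + 0.04×1.1655 + 0.18×0.7865 + 0.20×0.4165 + 0.33×1.7761 + 0.06×0.3849 = 1.1143

1.114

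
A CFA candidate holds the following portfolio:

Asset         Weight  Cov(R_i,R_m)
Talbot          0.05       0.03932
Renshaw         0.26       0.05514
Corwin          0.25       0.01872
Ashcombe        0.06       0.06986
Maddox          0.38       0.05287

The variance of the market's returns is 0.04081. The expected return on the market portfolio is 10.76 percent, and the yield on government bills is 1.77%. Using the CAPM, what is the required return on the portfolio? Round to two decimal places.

β_Talbot = 0.03932 / 0.04081 = 0.9635
β_Renshaw = 0.05514 / 0.04081 = 1.3511
β_Corwin = 0.01872 / 0.04081 = 0.4587
β_Ashcombe = 0.06986 / 0.04081 = 1.7118
β_Maddox = 0.05287 / 0.04081 = 1.2955
β_P = Σ w_i β_i = 0.05×0.9635 + 0.26×1.3511 + 0.25×0.4587 + 0.06×1.7118 + 0.38×1.2955 = 1.1091
MRP = 10.76% − 1.77% = 8.99%
E(R_P) = R_f + β_P × MRP = 1.77% + 1.1091 × 8.99% = 11.74%

11.74%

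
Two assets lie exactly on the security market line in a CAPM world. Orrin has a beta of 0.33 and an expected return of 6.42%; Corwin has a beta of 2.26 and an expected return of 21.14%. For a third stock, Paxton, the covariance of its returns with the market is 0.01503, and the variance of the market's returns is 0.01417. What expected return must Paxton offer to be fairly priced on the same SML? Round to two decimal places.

11.99%

MRP = (21.14% − 6.42%) / (2.26 − 0.33) = 7.6269%
R_f = 6.42% − 0.33 × 7.6269% = 3.9031%
β_Paxton = Cov / Var(R_m) = 0.01503 / 0.01417 = 1.0607
E(R_Paxton) = R_f + β × MRP = 3.9031% + 1.0607 × 7.6269% = 11.99%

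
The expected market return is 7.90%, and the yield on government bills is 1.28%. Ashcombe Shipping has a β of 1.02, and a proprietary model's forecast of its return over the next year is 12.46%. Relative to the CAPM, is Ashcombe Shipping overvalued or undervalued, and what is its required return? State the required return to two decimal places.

MRP = 7.90% − 1.28% = 6.62%
Required return = R_f + β·MRP = 1.28% + 1.02 × 6.62% = 8.03%
Forecast 12.46% > required 8.03% → the stock plots above the SML → undervalued.

Undervalued; required return 8.03%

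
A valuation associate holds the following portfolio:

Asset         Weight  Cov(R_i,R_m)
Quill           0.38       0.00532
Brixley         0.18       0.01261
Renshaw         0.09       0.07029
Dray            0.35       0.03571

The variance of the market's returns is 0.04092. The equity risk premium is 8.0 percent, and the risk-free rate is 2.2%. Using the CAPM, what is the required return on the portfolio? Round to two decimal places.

β_Quill = 0.00532 / 0.04092 = 0.1300
β_Brixley = 0.01261 / 0.04092 = 0.3082
β_Renshaw = 0.07029 / 0.04092 = 1.7177
β_Dray = 0.03571 / 0.04092 = 0.8727
β_P = Σ w_i β_i = 0.38×0.1300 + 0.18×0.3082 + 0.09×1.7177 + 0.35×0.8727 = 0.5649
E(R_P) = R_f + β_P × MRP = 2.2% + 0.5649 × 8.0% = 6.72%

6.72%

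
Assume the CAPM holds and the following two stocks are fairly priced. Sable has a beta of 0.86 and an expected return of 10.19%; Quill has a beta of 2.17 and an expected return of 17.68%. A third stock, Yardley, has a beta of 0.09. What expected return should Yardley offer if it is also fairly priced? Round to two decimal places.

5.79%

MRP (SML slope) = (17.68% − 10.19%) / (2.17 − 0.86) = 7.49% / 1.31 = 5.7176%
R_f (intercept) = 10.19% − 0.86 × 5.7176% = 5.2729%
E(R_Yardley) = R_f + β × MRP = 5.2729% + 0.09 × 5.7176% = 5.79%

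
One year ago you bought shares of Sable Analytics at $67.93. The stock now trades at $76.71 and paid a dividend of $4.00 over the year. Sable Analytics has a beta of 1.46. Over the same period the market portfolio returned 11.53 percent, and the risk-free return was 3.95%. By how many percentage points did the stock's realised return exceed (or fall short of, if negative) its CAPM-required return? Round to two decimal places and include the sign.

Realised HPR = (P1 + D1 − P0) / P0 = (76.71 + 4.00 − 67.93) / 67.93 = 12.78 / 67.93 = 18.8135%
MRP = 11.53% − 3.95% = 7.58%
CAPM required = R_f + β·MRP = 3.95% + 1.46 × 7.58% = 15.0168%
α = realised − required = 18.8135% − 15.0168% = +3.80%

+3.80%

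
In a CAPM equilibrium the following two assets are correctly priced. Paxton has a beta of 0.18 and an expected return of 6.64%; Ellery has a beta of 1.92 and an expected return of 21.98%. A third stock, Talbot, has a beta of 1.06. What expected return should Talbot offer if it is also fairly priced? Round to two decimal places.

14.40%

MRP (SML slope) = (21.98% − 6.64%) / (1.92 − 0.18) = 15.34% / 1.74 = 8.8161%
R_f (intercept) = 6.64% − 0.18 × 8.8161% = 5.0531%
E(R_Talbot) = R_f + β × MRP = 5.0531% + 1.06 × 8.8161% = 14.40%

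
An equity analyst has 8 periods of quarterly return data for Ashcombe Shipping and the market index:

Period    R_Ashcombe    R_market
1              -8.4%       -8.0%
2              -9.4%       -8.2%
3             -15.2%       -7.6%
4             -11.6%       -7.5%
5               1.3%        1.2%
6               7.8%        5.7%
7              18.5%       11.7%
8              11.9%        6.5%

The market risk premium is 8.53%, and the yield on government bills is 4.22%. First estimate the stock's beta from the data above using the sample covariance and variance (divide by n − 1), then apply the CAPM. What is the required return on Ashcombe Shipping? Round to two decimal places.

Mean R_i = (-8.4 − 9.4 − 15.2 − 11.6 + 1.3 + 7.8 + 18.5 + 11.9) / 8 = -0.6375%
Mean R_m = (-8.0 − 8.2 − 7.6 − 7.5 + 1.2 + 5.7 + 11.7 + 6.5) / 8 = -0.7750%
Σ(R_i − R̄_i)(R_m − R̄_m) = 682.6675  ⇒  Cov = 682.6675 / 7 = 97.5239
Σ(R_m − R̄_m)² = 453.5150  ⇒  Var(R_m) = 453.5150 / 7 = 64.7879
β = Cov / Var(R_m) = 97.5239 / 64.7879 = 1.5053
E(R) = R_f + β × MRP = 4.22% + 1.5053 × 8.53% = 17.06%

17.06%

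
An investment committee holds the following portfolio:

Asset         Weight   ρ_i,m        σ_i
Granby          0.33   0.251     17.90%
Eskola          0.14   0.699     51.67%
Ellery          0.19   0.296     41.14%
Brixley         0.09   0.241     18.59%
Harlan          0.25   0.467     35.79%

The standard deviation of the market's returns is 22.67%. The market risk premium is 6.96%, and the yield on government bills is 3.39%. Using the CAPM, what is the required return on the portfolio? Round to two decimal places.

β_Granby = 0.251 × 17.90% / 22.67% = 0.1982
β_Eskola = 0.699 × 51.67% / 22.67% = 1.5932
β_Ellery = 0.296 × 41.14% / 22.67% = 0.5372
β_Brixley = 0.241 × 18.59% / 22.67% = 0.1976
β_Harlan = 0.467 × 35.79% / 22.67% = 0.7373
β_P = Σ w_i β_i = 0.33×0.1982 + 0.14×1.5932 + 0.19×0.5372 + 0.09×0.1976 + 0.25×0.7373 = 0.5926
E(R_P) = R_f + β_P × MRP = 3.39% + 0.5926 × 6.96% = 7.51%

7.51%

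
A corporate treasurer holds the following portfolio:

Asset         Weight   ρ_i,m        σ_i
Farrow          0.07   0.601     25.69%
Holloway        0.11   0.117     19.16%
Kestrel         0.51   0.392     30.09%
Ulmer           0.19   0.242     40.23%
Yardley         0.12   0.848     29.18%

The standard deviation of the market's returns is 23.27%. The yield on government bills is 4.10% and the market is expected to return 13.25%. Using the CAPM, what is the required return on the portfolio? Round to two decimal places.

β_Farrow = 0.601 × 25.69% / 23.27% = 0.6635
β_Holloway = 0.117 × 19.16% / 23.27% = 0.0963
β_Kestrel = 0.392 × 30.09% / 23.27% = 0.5069
β_Ulmer = 0.242 × 40.23% / 23.27% = 0.4184
β_Yardley = 0.848 × 29.18% / 23.27% = 1.0634
β_P = Σ w_i β_i = 0.07×0.6635 + 0.11×0.0963 + 0.51×0.5069 + 0.19×0.4184 + 0.12×1.0634 = 0.5227
MRP = 13.25% − 4.10% = 9.15%
E(R_P) = R_f + β_P × MRP = 4.10% + 0.5227 × 9.15% = 8.88%

8.88%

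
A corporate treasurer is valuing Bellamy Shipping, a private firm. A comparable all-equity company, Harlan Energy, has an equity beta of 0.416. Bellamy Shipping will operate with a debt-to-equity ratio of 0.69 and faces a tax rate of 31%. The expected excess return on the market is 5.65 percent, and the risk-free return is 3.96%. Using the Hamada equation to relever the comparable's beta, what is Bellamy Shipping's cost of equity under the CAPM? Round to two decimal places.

7.43%

β_L = β_U × [1 + (1 − t)(D/E)] = 0.416 × [1 + (1 − 0.31) × 0.69]
    = 0.416 × [1 + 0.69 × 0.69] = 0.416 × 1.4761 = 0.6141
E(R) = R_f + β_L × MRP = 3.96% + 0.6141 × 5.65% = 7.43%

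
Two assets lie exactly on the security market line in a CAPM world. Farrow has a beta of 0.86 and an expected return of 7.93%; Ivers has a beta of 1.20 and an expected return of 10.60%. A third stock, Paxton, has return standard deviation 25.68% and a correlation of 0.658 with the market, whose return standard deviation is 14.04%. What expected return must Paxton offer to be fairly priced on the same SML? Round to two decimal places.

MRP = (10.60% − 7.93%) / (1.20 − 0.86) = 7.8529%
R_f = 7.93% − 0.86 × 7.8529% = 1.1765%
β_Paxton = ρ·σ_i/σ_m = 0.658 × 25.68 / 14.04 = 1.2035
E(R_Paxton) = R_f + β × MRP = 1.1765% + 1.2035 × 7.8529% = 10.63%

10.63%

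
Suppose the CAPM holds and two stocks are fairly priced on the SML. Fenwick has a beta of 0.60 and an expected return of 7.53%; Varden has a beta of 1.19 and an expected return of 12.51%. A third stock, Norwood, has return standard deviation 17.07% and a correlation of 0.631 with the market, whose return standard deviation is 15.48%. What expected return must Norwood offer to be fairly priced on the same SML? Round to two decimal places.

MRP = (12.51% − 7.53%) / (1.19 − 0.60) = 8.4407%
R_f = 7.53% − 0.60 × 8.4407% = 2.4656%
β_Norwood = ρ·σ_i/σ_m = 0.631 × 17.07 / 15.48 = 0.6958
E(R_Norwood) = R_f + β × MRP = 2.4656% + 0.6958 × 8.4407% = 8.34%

8.34%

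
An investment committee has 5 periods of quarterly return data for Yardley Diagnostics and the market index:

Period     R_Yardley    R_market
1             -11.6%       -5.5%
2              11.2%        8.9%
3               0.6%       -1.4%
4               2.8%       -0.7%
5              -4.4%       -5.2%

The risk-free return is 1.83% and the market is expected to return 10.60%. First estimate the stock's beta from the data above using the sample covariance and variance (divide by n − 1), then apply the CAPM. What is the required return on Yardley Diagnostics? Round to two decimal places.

Mean R_i = (-11.6 + 11.2 + 0.6 + 2.8 − 4.4) / 5 = -0.2800%
Mean R_m = (-5.5 + 8.9 − 1.4 − 0.7 − 5.2) / 5 = -0.7800%
Σ(R_i − R̄_i)(R_m − R̄_m) = 182.4680  ⇒  Cov = 182.4680 / 4 = 45.6170
Σ(R_m − R̄_m)² = 135.9080  ⇒  Var(R_m) = 135.9080 / 4 = 33.9770
β = Cov / Var(R_m) = 45.6170 / 33.9770 = 1.3426
MRP = 10.60% − 1.83% = 8.77%
E(R) = R_f + β × MRP = 1.83% + 1.3426 × 8.77% = 13.60%

13.60%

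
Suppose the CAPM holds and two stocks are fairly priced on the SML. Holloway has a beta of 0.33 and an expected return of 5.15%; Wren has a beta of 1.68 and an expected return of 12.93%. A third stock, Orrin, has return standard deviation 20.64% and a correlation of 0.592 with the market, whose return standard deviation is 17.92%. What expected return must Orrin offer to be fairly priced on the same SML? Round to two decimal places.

7.18%

MRP = (12.93% − 5.15%) / (1.68 − 0.33) = 5.7630%
R_f = 5.15% − 0.33 × 5.7630% = 3.2482%
β_Orrin = ρ·σ_i/σ_m = 0.592 × 20.64 / 17.92 = 0.6819
E(R_Orrin) = R_f + β × MRP = 3.2482% + 0.6819 × 5.7630% = 7.18%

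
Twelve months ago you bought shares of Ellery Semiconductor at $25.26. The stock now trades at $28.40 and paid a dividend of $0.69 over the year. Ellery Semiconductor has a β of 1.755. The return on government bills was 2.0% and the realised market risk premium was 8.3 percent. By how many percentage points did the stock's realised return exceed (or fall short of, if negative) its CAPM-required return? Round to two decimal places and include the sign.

Realised HPR = (P1 + D1 − P0) / P0 = (28.40 + 0.69 − 25.26) / 25.26 = 3.83 / 25.26 = 15.1623%
CAPM required = R_f + β·MRP = 2.0% + 1.755 × 8.3% = 16.5665%
α = realised − required = 15.1623% − 16.5665% = -1.40%

-1.40%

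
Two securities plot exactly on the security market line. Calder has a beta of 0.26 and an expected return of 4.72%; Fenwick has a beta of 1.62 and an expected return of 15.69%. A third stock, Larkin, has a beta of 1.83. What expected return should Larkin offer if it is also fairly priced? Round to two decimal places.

17.38%

MRP (SML slope) = (15.69% − 4.72%) / (1.62 − 0.26) = 10.97% / 1.36 = 8.0662%
R_f (intercept) = 4.72% − 0.26 × 8.0662% = 2.6228%
E(R_Larkin) = R_f + β × MRP = 2.6228% + 1.83 × 8.0662% = 17.38%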